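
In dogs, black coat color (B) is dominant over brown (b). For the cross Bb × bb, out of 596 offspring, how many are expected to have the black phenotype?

Punnett square for Bb × bb:
Offspring genotypes: 2 Bb, 2 bb
Total offspring: 4
Count with target: 2
Probability: 2/4 = 1/2
Expected count = 1/2 × 596 = 298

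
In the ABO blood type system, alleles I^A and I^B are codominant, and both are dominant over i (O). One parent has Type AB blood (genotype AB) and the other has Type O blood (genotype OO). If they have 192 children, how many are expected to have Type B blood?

Cross: AB × OO
Possible offspring genotypes: 2 AO, 2 BO
Blood type counts: 2 Type A, 2 Type B
Probability of Type B: 2/4 = 1/2
Expected count = 1/2 × 192 = 96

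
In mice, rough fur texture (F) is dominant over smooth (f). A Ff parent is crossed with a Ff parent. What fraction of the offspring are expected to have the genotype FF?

Punnett square for Ff × Ff:
Offspring genotypes: 1 FF, 2 Ff, 1 ff
Total offspring: 4
Count with target: 1
Probability: 1/4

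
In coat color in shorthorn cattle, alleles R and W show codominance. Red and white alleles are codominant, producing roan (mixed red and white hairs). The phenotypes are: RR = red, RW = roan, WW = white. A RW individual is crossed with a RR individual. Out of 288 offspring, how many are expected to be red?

Punnett square for RW × RR:
Offspring genotypes: 2 RR, 2 RW
Phenotype counts: 2 red, 2 roan
red: 2 out of 4 → fraction 1/2
Expected count = 1/2 × 288 = 144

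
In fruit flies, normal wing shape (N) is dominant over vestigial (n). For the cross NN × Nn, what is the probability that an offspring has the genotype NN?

Punnett square for NN × Nn:
Offspring genotypes: 2 NN, 2 Nn
Total offspring: 4
Count with target: 2
Probability: 2/4 = 1/2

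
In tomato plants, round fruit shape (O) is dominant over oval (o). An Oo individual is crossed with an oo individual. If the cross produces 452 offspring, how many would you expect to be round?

Punnett square for Oo × oo:
Offspring genotypes: 2 Oo, 2 oo
round: 2, oval: 2
round: 2 out of 4 → fraction 1/2
Expected count = 1/2 × 452 = 226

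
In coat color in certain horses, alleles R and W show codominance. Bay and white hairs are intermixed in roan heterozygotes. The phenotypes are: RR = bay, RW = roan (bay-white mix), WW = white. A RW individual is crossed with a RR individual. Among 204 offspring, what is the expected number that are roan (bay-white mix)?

Punnett square for RW × RR:
Offspring genotypes: 2 RR, 2 RW
Phenotype counts: 2 bay, 2 roan (bay-white mix)
roan (bay-white mix): 2 out of 4 → fraction 1/2
Expected count = 1/2 × 204 = 102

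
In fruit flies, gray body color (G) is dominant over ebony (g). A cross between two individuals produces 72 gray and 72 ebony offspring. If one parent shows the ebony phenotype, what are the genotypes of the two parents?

Observed offspring: 72 gray, 72 ebony
The observed ratio simplifies to 1:1. One parent shows ebony, so its genotype must be gg. A 1:1 offspring split requires the other parent to be heterozygous (Gg).
Parent genotypes: gg × Gg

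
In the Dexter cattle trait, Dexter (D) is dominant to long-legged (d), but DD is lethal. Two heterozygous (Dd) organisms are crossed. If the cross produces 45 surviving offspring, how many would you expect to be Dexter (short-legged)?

Cross: Dd × Dd
Punnett square offspring (before lethality): 1 DD, 2 Dd, 1 dd
The DD genotype is lethal (embryos die); surviving offspring: 2 Dd, 1 dd
Dexter (short-legged): 2 out of 3 → fraction 2/3
Expected count = 2/3 × 45 = 30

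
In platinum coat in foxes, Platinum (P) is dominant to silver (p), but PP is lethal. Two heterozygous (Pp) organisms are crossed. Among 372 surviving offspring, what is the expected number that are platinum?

Cross: Pp × Pp
Punnett square offspring (before lethality): 1 PP, 2 Pp, 1 pp
The PP genotype is lethal (embryos die); surviving offspring: 2 Pp, 1 pp
platinum: 2 out of 3 → fraction 2/3
Expected count = 2/3 × 372 = 248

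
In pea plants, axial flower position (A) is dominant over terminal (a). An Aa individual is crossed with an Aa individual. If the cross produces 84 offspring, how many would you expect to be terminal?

Punnett square for Aa × Aa:
Offspring genotypes: 1 AA, 2 Aa, 1 aa
axial: 3, terminal: 1
terminal: 1 out of 4 → fraction 1/4
Expected count = 1/4 × 84 = 21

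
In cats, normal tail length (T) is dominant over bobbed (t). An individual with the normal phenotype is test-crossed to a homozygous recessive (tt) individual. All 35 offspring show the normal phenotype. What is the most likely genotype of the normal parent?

Test cross: ? × tt
All offspring are normal.
If the unknown parent were heterozygous (Tt), about half of 35 offspring would be bobbed; none are. The unknown parent is most likely homozygous dominant (TT).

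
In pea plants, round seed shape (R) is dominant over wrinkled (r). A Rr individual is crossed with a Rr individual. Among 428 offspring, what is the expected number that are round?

Punnett square for Rr × Rr:
Offspring genotypes: 1 RR, 2 Rr, 1 rr
round: 3, wrinkled: 1
round: 3 out of 4 → fraction 3/4
Expected count = 3/4 × 428 = 321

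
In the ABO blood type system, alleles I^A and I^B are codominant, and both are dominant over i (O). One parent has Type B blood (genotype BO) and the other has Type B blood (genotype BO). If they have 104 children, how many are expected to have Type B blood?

Cross: BO × BO
Possible offspring genotypes: 1 BB, 2 BO, 1 OO
Blood type counts: 3 Type B, 1 Type O
Probability of Type B: 3/4
Expected count = 3/4 × 104 = 78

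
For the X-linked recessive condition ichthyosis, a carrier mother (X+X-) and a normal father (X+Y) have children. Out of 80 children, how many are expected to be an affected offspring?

Cross: X+X- × X+Y
Offspring: 1 X+X+, 1 X+Y, 1 X+X-, 1 X-Y
Probability of an affected offspring: 1/4
Expected count = 1/4 × 80 = 20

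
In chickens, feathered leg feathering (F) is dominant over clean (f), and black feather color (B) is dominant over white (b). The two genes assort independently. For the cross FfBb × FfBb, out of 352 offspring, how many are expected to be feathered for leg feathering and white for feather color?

Dihybrid cross FfBb × FfBb — consider each gene separately:
leg feathering: Ff × Ff → 1 FF, 2 Ff, 1 ff → 3 F_ : 1 ff (out of 4)
feather color: Bb × Bb → 1 BB, 2 Bb, 1 bb → 3 B_ : 1 bb (out of 4)
Looking for: feathered (F_) and white (bb)
P(feathered) = 3/4, P(white) = 1/4
P(both) = 3/4 × 1/4 = 3/16
Expected count = 3/16 × 352 = 66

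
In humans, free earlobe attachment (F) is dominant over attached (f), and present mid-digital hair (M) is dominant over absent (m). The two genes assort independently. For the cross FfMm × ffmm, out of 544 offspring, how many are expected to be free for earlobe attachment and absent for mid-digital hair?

Dihybrid cross FfMm × ffmm — consider each gene separately:
earlobe attachment: Ff × ff → 2 Ff, 2 ff → 2 F_ : 2 ff (out of 4)
mid-digital hair: Mm × mm → 2 Mm, 2 mm → 2 M_ : 2 mm (out of 4)
Looking for: free (F_) and absent (mm)
P(free) = 2/4, P(absent) = 2/4
P(both) = 2/4 × 2/4 = 4/16 = 1/4
Expected count = 1/4 × 544 = 136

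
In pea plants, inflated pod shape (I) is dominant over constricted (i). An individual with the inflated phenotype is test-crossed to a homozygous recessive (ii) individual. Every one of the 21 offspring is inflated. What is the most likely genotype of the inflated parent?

Test cross: ? × ii
All offspring are inflated.
If the unknown parent were heterozygous (Ii), about half of 21 offspring would be constricted; none are. The unknown parent is most likely homozygous dominant (II).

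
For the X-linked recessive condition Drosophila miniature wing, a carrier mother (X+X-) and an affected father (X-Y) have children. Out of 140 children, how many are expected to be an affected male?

Cross: X+X- × X-Y
Offspring: 1 X+X-, 1 X+Y, 1 X-X-, 1 X-Y
Probability of an affected male: 1/4
Expected count = 1/4 × 140 = 35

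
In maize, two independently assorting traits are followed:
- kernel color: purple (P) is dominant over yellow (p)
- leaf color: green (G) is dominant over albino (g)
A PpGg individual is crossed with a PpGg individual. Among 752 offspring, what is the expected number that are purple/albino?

Dihybrid cross PpGg × PpGg — consider each gene separately:
kernel color: Pp × Pp → 1 PP, 2 Pp, 1 pp → 3 P_ : 1 pp (out of 4)
leaf color: Gg × Gg → 1 GG, 2 Gg, 1 gg → 3 G_ : 1 gg (out of 4)
Combine (counts out of 4 × 4 = 16): purple/green (P_G_) = 3×3 = 9; purple/albino (P_gg) = 3×1 = 3; yellow/green (ppG_) = 1×3 = 3; yellow/albino (ppgg) = 1×1 = 1
Phenotype counts (out of 16): 9 purple/green, 3 purple/albino, 3 yellow/green, 1 yellow/albino
purple/albino: 3 out of 16 → fraction 3/16
Expected count = 3/16 × 752 = 141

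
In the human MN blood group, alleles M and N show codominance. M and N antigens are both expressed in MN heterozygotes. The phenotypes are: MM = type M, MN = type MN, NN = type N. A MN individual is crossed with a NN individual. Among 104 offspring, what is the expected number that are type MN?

Punnett square for MN × NN:
Offspring genotypes: 2 MN, 2 NN
Phenotype counts: 2 type MN, 2 type N
type MN: 2 out of 4 → fraction 1/2
Expected count = 1/2 × 104 = 52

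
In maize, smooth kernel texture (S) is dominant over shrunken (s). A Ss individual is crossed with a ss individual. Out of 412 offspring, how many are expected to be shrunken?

Punnett square for Ss × ss:
Offspring genotypes: 2 Ss, 2 ss
smooth: 2, shrunken: 2
shrunken: 2 out of 4 → fraction 1/2
Expected count = 1/2 × 412 = 206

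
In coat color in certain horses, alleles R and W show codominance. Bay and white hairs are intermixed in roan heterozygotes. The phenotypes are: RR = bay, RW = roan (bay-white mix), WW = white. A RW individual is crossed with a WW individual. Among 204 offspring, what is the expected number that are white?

Punnett square for RW × WW:
Offspring genotypes: 2 RW, 2 WW
Phenotype counts: 2 roan (bay-white mix), 2 white
white: 2 out of 4 → fraction 1/2
Expected count = 1/2 × 204 = 102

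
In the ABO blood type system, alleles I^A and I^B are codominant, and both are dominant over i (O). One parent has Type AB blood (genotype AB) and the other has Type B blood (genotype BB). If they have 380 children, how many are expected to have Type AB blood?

Cross: AB × BB
Possible offspring genotypes: 2 AB, 2 BB
Blood type counts: 2 Type AB, 2 Type B
Probability of Type AB: 2/4 = 1/2
Expected count = 1/2 × 380 = 190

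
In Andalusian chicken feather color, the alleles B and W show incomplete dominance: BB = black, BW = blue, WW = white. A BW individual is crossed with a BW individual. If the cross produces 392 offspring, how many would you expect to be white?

Punnett square for BW × BW:
Offspring genotypes: 1 BB, 2 BW, 1 WW
Phenotype counts: 1 black, 2 blue, 1 white
white: 1 out of 4 → fraction 1/4
Expected count = 1/4 × 392 = 98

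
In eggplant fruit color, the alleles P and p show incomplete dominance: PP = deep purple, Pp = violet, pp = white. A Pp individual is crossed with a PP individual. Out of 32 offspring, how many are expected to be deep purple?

Punnett square for Pp × PP:
Offspring genotypes: 2 PP, 2 Pp
Phenotype counts: 2 deep purple, 2 violet
deep purple: 2 out of 4 → fraction 1/2
Expected count = 1/2 × 32 = 16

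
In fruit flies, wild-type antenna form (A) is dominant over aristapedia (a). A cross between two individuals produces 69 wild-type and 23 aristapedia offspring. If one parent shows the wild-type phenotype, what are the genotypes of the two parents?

Observed offspring: 69 wild-type, 23 aristapedia
The observed ratio simplifies to 3:1. Aristapedia (aa) offspring appear, so each parent must contribute one a allele. The parent stated to show wild-type carries A, so it is Aa. The other parent is then either Aa or aa: Aa × aa would give a 1:1 split, whereas Aa × Aa gives 3:1 — matching the data. So both parents are heterozygous (Aa × Aa).
Parent genotypes: Aa × Aa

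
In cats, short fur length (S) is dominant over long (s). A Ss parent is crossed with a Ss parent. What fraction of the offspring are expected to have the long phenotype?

Punnett square for Ss × Ss:
Offspring genotypes: 1 SS, 2 Ss, 1 ss
Total offspring: 4
Count with target: 1
Probability: 1/4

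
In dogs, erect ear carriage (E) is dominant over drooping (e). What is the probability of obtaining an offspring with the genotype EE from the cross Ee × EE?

Punnett square for Ee × EE:
Offspring genotypes: 2 EE, 2 Ee
Total offspring: 4
Count with target: 2
Probability: 2/4 = 1/2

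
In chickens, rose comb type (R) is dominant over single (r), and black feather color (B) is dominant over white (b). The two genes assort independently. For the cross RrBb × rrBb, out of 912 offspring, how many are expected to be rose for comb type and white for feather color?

Dihybrid cross RrBb × rrBb — consider each gene separately:
comb type: Rr × rr → 2 Rr, 2 rr → 2 R_ : 2 rr (out of 4)
feather color: Bb × Bb → 1 BB, 2 Bb, 1 bb → 3 B_ : 1 bb (out of 4)
Looking for: rose (R_) and white (bb)
P(rose) = 2/4, P(white) = 1/4
P(both) = 2/4 × 1/4 = 2/16 = 1/8
Expected count = 1/8 × 912 = 114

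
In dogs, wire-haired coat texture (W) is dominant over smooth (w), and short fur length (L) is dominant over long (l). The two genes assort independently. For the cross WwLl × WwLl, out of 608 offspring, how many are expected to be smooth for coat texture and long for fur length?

Dihybrid cross WwLl × WwLl — consider each gene separately:
coat texture: Ww × Ww → 1 WW, 2 Ww, 1 ww → 3 W_ : 1 ww (out of 4)
fur length: Ll × Ll → 1 LL, 2 Ll, 1 ll → 3 L_ : 1 ll (out of 4)
Looking for: smooth (ww) and long (ll)
P(smooth) = 1/4, P(long) = 1/4
P(both) = 1/4 × 1/4 = 1/16
Expected count = 1/16 × 608 = 38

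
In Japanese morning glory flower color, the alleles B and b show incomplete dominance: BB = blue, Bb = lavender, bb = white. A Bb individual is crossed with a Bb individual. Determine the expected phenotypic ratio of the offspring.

Punnett square for Bb × Bb:
Offspring genotypes: 1 BB, 2 Bb, 1 bb
Phenotype counts: 1 blue, 2 lavender, 1 white
Ratio: 1 blue : 2 lavender : 1 white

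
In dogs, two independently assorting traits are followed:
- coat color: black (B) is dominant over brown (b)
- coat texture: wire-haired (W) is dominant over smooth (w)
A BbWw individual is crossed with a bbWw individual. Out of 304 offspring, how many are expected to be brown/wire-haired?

Dihybrid cross BbWw × bbWw — consider each gene separately:
coat color: Bb × bb → 2 Bb, 2 bb → 2 B_ : 2 bb (out of 4)
coat texture: Ww × Ww → 1 WW, 2 Ww, 1 ww → 3 W_ : 1 ww (out of 4)
Combine (counts out of 4 × 4 = 16): black/wire-haired (B_W_) = 2×3 = 6; black/smooth (B_ww) = 2×1 = 2; brown/wire-haired (bbW_) = 2×3 = 6; brown/smooth (bbww) = 2×1 = 2
Phenotype counts (out of 16): 6 black/wire-haired, 2 black/smooth, 6 brown/wire-haired, 2 brown/smooth
brown/wire-haired: 6 out of 16 → fraction 3/8
Expected count = 3/8 × 304 = 114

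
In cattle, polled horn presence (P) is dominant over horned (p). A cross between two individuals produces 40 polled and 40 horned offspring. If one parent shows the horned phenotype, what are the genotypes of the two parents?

Observed offspring: 40 polled, 40 horned
The observed ratio simplifies to 1:1. One parent shows horned, so its genotype must be pp. A 1:1 offspring split requires the other parent to be heterozygous (Pp).
Parent genotypes: pp × Pp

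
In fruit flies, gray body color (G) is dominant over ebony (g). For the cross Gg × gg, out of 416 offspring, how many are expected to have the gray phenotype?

Punnett square for Gg × gg:
Offspring genotypes: 2 Gg, 2 gg
Total offspring: 4
Count with target: 2
Probability: 2/4 = 1/2
Expected count = 1/2 × 416 = 208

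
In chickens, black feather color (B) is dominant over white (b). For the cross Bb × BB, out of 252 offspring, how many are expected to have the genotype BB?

Punnett square for Bb × BB:
Offspring genotypes: 2 BB, 2 Bb
Total offspring: 4
Count with target: 2
Probability: 2/4 = 1/2
Expected count = 1/2 × 252 = 126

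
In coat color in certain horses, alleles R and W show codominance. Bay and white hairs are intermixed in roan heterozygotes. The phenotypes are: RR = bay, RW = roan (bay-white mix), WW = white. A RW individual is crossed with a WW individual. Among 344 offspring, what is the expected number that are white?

Punnett square for RW × WW:
Offspring genotypes: 2 RW, 2 WW
Phenotype counts: 2 roan (bay-white mix), 2 white
white: 2 out of 4 → fraction 1/2
Expected count = 1/2 × 344 = 172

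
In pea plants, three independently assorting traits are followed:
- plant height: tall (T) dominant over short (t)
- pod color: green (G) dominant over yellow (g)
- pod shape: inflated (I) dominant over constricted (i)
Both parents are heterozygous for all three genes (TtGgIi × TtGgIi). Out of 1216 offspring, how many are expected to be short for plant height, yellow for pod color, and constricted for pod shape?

Trihybrid cross: TtGgIi × TtGgIi
Each trait segregates independently with a 3:1 phenotypic ratio, so each gene contributes 3/4 (dominant) or 1/4 (recessive).
Target: short (plant height), yellow (pod color), constricted (pod shape)
Probability = product of independent per-trait probabilities
= 1/4 × 1/4 × 1/4 = 1/64
Expected count = 1/64 × 1216 = 19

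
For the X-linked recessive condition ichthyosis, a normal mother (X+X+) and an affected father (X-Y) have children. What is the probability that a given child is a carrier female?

Cross: X+X+ × X-Y
Offspring: 2 X+X-, 2 X+Y
Probability of a carrier female: 2/4 = 1/2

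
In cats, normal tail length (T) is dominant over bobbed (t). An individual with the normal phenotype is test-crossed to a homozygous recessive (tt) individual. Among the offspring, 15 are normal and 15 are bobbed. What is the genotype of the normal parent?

Test cross: ? × tt
Offspring: 15 normal, 15 bobbed — approximately 1:1.
A 1:1 ratio in a test cross indicates the unknown parent is heterozygous (Tt).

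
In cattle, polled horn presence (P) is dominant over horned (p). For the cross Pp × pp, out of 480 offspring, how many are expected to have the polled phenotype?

Punnett square for Pp × pp:
Offspring genotypes: 2 Pp, 2 pp
Total offspring: 4
Count with target: 2
Probability: 2/4 = 1/2
Expected count = 1/2 × 480 = 240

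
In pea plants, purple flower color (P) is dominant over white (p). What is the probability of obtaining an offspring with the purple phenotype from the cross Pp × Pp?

Punnett square for Pp × Pp:
Offspring genotypes: 1 PP, 2 Pp, 1 pp
Total offspring: 4
Count with target: 3
Probability: 3/4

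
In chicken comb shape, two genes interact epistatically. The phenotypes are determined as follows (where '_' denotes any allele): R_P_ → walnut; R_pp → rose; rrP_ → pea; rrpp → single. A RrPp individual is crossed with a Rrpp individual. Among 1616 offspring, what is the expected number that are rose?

Cross: RrPp × Rrpp — consider each gene separately:
R gene: Rr × Rr → 1 RR, 2 Rr, 1 rr → 3 R_ : 1 rr (out of 4)
P gene: Pp × pp → 2 Pp, 2 pp → 2 P_ : 2 pp (out of 4)
Genotype classes (out of 4 × 4 = 16): R_P_ = 3×2 = 6; R_pp = 3×2 = 6; rrP_ = 1×2 = 2; rrpp = 1×2 = 2
Apply the phenotype rules: R_P_ (6) → walnut; R_pp (6) → rose; rrP_ (2) → pea; rrpp (2) → single
Phenotype counts (out of 16): 6 walnut, 6 rose, 2 pea, 2 single
rose: 6 out of 16 → fraction 3/8
Expected count = 3/8 × 1616 = 606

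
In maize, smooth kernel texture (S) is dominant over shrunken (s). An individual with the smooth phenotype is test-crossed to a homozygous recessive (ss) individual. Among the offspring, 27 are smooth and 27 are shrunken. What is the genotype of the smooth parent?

Test cross: ? × ss
Offspring: 27 smooth, 27 shrunken — approximately 1:1.
A 1:1 ratio in a test cross indicates the unknown parent is heterozygous (Ss).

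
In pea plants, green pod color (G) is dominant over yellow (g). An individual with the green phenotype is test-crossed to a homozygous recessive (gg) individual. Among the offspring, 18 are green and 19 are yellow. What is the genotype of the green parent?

Test cross: ? × gg
Offspring: 18 green, 19 yellow — approximately 1:1.
A 1:1 ratio in a test cross indicates the unknown parent is heterozygous (Gg).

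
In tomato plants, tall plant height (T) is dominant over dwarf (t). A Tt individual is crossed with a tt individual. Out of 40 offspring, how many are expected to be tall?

Punnett square for Tt × tt:
Offspring genotypes: 2 Tt, 2 tt
tall: 2, dwarf: 2
tall: 2 out of 4 → fraction 1/2
Expected count = 1/2 × 40 = 20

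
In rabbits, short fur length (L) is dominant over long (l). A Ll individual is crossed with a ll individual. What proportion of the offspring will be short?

Punnett square for Ll × ll:
Offspring genotypes: 2 Ll, 2 ll
short: 2, long: 2
short: 2 out of 4
Probability: 2/4 = 1/2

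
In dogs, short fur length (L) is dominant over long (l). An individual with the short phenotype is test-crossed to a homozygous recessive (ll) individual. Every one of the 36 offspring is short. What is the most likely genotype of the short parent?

Test cross: ? × ll
All offspring are short.
If the unknown parent were heterozygous (Ll), about half of 36 offspring would be long; none are. The unknown parent is most likely homozygous dominant (LL).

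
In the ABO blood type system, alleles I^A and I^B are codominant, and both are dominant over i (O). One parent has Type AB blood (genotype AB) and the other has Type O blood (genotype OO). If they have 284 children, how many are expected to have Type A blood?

Cross: AB × OO
Possible offspring genotypes: 2 AO, 2 BO
Blood type counts: 2 Type A, 2 Type B
Probability of Type A: 2/4 = 1/2
Expected count = 1/2 × 284 = 142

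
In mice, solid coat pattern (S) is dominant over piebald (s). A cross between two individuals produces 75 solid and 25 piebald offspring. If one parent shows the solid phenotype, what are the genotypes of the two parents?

Observed offspring: 75 solid, 25 piebald
The observed ratio simplifies to 3:1. Piebald (ss) offspring appear, so each parent must contribute one s allele. The parent stated to show solid carries S, so it is Ss. The other parent is then either Ss or ss: Ss × ss would give a 1:1 split, whereas Ss × Ss gives 3:1 — matching the data. So both parents are heterozygous (Ss × Ss).
Parent genotypes: Ss × Ss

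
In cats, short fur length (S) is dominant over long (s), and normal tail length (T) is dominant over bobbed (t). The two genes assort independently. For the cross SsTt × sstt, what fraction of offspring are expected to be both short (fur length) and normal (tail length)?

Dihybrid cross SsTt × sstt — consider each gene separately:
fur length: Ss × ss → 2 Ss, 2 ss → 2 S_ : 2 ss (out of 4)
tail length: Tt × tt → 2 Tt, 2 tt → 2 T_ : 2 tt (out of 4)
Looking for: short (S_) and normal (T_)
P(short) = 2/4, P(normal) = 2/4
P(both) = 2/4 × 2/4 = 4/16 = 1/4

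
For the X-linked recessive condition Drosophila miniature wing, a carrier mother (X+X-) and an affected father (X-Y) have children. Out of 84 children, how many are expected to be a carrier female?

Cross: X+X- × X-Y
Offspring: 1 X+X-, 1 X+Y, 1 X-X-, 1 X-Y
Probability of a carrier female: 1/4
Expected count = 1/4 × 84 = 21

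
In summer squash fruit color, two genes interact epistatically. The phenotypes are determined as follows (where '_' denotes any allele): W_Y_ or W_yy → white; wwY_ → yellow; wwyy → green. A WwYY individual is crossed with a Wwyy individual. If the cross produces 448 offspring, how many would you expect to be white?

Cross: WwYY × Wwyy — consider each gene separately:
W gene: Ww × Ww → 1 WW, 2 Ww, 1 ww → 3 W_ : 1 ww (out of 4)
Y gene: YY × yy → 4 Yy → 4 Y_ (out of 4)
Genotype classes (out of 4 × 4 = 16): W_Y_ = 3×4 = 12; wwY_ = 1×4 = 4
Apply the phenotype rules: W_Y_ (12) → white; wwY_ (4) → yellow
Phenotype counts (out of 16): 12 white, 4 yellow
white: 12 out of 16 → fraction 3/4
Expected count = 3/4 × 448 = 336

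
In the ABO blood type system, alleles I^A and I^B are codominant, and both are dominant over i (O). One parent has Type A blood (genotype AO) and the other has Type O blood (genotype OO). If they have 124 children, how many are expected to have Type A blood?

Cross: AO × OO
Possible offspring genotypes: 2 AO, 2 OO
Blood type counts: 2 Type A, 2 Type O
Probability of Type A: 2/4 = 1/2
Expected count = 1/2 × 124 = 62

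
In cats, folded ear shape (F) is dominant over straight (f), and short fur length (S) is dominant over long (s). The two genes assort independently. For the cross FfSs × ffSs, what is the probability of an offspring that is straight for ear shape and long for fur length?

Dihybrid cross FfSs × ffSs — consider each gene separately:
ear shape: Ff × ff → 2 Ff, 2 ff → 2 F_ : 2 ff (out of 4)
fur length: Ss × Ss → 1 SS, 2 Ss, 1 ss → 3 S_ : 1 ss (out of 4)
Looking for: straight (ff) and long (ss)
P(straight) = 2/4, P(long) = 1/4
P(both) = 2/4 × 1/4 = 2/16 = 1/8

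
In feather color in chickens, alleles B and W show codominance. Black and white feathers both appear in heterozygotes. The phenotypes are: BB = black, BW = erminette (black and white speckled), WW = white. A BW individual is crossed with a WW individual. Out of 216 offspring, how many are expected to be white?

Punnett square for BW × WW:
Offspring genotypes: 2 BW, 2 WW
Phenotype counts: 2 erminette (black and white speckled), 2 white
white: 2 out of 4 → fraction 1/2
Expected count = 1/2 × 216 = 108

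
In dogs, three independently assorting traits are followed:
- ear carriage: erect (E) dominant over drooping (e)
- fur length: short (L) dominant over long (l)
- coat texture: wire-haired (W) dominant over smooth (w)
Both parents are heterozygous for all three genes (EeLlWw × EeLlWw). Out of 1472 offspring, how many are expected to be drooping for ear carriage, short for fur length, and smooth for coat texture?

Trihybrid cross: EeLlWw × EeLlWw
Each trait segregates independently with a 3:1 phenotypic ratio, so each gene contributes 3/4 (dominant) or 1/4 (recessive).
Target: drooping (ear carriage), short (fur length), smooth (coat texture)
Probability = product of independent per-trait probabilities
= 1/4 × 3/4 × 1/4 = 3/64
Expected count = 3/64 × 1472 = 69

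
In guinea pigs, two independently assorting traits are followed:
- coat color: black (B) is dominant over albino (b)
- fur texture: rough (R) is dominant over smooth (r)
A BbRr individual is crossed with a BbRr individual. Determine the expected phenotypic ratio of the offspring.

Dihybrid cross BbRr × BbRr — consider each gene separately:
coat color: Bb × Bb → 1 BB, 2 Bb, 1 bb → 3 B_ : 1 bb (out of 4)
fur texture: Rr × Rr → 1 RR, 2 Rr, 1 rr → 3 R_ : 1 rr (out of 4)
Combine (counts out of 4 × 4 = 16): black/rough (B_R_) = 3×3 = 9; black/smooth (B_rr) = 3×1 = 3; albino/rough (bbR_) = 1×3 = 3; albino/smooth (bbrr) = 1×1 = 1
Phenotype counts (out of 16): 9 black/rough, 3 black/smooth, 3 albino/rough, 1 albino/smooth
Ratio: 9 black/rough : 3 black/smooth : 3 albino/rough : 1 albino/smooth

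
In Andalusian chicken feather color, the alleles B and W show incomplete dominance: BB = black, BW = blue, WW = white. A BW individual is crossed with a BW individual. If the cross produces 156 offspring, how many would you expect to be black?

Punnett square for BW × BW:
Offspring genotypes: 1 BB, 2 BW, 1 WW
Phenotype counts: 1 black, 2 blue, 1 white
black: 1 out of 4 → fraction 1/4
Expected count = 1/4 × 156 = 39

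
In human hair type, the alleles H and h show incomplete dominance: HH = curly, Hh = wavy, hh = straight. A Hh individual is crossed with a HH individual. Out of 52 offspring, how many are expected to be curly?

Punnett square for Hh × HH:
Offspring genotypes: 2 HH, 2 Hh
Phenotype counts: 2 curly, 2 wavy
curly: 2 out of 4 → fraction 1/2
Expected count = 1/2 × 52 = 26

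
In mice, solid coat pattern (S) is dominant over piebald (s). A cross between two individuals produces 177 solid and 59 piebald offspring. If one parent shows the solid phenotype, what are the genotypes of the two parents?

Observed offspring: 177 solid, 59 piebald
The observed ratio simplifies to 3:1. Piebald (ss) offspring appear, so each parent must contribute one s allele. The parent stated to show solid carries S, so it is Ss. The other parent is then either Ss or ss: Ss × ss would give a 1:1 split, whereas Ss × Ss gives 3:1 — matching the data. So both parents are heterozygous (Ss × Ss).
Parent genotypes: Ss × Ss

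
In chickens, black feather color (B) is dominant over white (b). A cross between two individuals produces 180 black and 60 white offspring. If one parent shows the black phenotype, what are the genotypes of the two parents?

Observed offspring: 180 black, 60 white
The observed ratio simplifies to 3:1. White (bb) offspring appear, so each parent must contribute one b allele. The parent stated to show black carries B, so it is Bb. The other parent is then either Bb or bb: Bb × bb would give a 1:1 split, whereas Bb × Bb gives 3:1 — matching the data. So both parents are heterozygous (Bb × Bb).
Parent genotypes: Bb × Bb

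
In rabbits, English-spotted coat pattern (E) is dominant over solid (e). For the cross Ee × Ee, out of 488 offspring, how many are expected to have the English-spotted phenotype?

Punnett square for Ee × Ee:
Offspring genotypes: 1 EE, 2 Ee, 1 ee
Total offspring: 4
Count with target: 3
Probability: 3/4
Expected count = 3/4 × 488 = 366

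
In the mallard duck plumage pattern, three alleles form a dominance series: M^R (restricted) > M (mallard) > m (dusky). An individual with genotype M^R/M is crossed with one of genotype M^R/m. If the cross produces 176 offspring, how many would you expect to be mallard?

Cross: M^R/M × M^R/m
Allele dominance: M^R > M > m
Offspring genotypes: 1 M^R/M^R, 1 M^R/m, 1 M^R/M, 1 M/m
Phenotype counts: 3 restricted, 1 mallard
mallard: 1 out of 4 → fraction 1/4
Expected count = 1/4 × 176 = 44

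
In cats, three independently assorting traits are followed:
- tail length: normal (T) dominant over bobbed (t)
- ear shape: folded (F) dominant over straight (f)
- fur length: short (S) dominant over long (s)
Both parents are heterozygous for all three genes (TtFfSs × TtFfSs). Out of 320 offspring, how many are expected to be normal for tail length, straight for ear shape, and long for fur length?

Trihybrid cross: TtFfSs × TtFfSs
Each trait segregates independently with a 3:1 phenotypic ratio, so each gene contributes 3/4 (dominant) or 1/4 (recessive).
Target: normal (tail length), straight (ear shape), long (fur length)
Probability = product of independent per-trait probabilities
= 3/4 × 1/4 × 1/4 = 3/64
Expected count = 3/64 × 320 = 15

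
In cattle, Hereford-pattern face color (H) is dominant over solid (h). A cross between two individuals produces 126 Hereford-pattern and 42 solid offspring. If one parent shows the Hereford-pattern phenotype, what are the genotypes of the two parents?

Observed offspring: 126 Hereford-pattern, 42 solid
The observed ratio simplifies to 3:1. Solid (hh) offspring appear, so each parent must contribute one h allele. The parent stated to show Hereford-pattern carries H, so it is Hh. The other parent is then either Hh or hh: Hh × hh would give a 1:1 split, whereas Hh × Hh gives 3:1 — matching the data. So both parents are heterozygous (Hh × Hh).
Parent genotypes: Hh × Hh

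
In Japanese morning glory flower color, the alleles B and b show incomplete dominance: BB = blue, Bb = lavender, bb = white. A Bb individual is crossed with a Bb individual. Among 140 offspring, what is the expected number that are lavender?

Punnett square for Bb × Bb:
Offspring genotypes: 1 BB, 2 Bb, 1 bb
Phenotype counts: 1 blue, 2 lavender, 1 white
lavender: 2 out of 4 → fraction 1/2
Expected count = 1/2 × 140 = 70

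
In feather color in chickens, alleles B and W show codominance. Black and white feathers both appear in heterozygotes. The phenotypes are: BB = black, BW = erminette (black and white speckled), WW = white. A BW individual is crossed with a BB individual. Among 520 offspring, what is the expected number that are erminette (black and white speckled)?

Punnett square for BW × BB:
Offspring genotypes: 2 BB, 2 BW
Phenotype counts: 2 black, 2 erminette (black and white speckled)
erminette (black and white speckled): 2 out of 4 → fraction 1/2
Expected count = 1/2 × 520 = 260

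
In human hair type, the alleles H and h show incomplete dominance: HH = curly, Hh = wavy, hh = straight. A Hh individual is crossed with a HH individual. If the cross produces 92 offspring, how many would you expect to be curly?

Punnett square for Hh × HH:
Offspring genotypes: 2 HH, 2 Hh
Phenotype counts: 2 curly, 2 wavy
curly: 2 out of 4 → fraction 1/2
Expected count = 1/2 × 92 = 46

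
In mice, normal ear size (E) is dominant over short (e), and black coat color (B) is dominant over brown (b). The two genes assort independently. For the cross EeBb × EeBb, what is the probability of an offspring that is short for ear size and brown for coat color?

Dihybrid cross EeBb × EeBb — consider each gene separately:
ear size: Ee × Ee → 1 EE, 2 Ee, 1 ee → 3 E_ : 1 ee (out of 4)
coat color: Bb × Bb → 1 BB, 2 Bb, 1 bb → 3 B_ : 1 bb (out of 4)
Looking for: short (ee) and brown (bb)
P(short) = 1/4, P(brown) = 1/4
P(both) = 1/4 × 1/4 = 1/16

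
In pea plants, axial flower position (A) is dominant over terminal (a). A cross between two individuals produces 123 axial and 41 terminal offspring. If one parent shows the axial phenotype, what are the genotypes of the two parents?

Observed offspring: 123 axial, 41 terminal
The observed ratio simplifies to 3:1. Terminal (aa) offspring appear, so each parent must contribute one a allele. The parent stated to show axial carries A, so it is Aa. The other parent is then either Aa or aa: Aa × aa would give a 1:1 split, whereas Aa × Aa gives 3:1 — matching the data. So both parents are heterozygous (Aa × Aa).
Parent genotypes: Aa × Aa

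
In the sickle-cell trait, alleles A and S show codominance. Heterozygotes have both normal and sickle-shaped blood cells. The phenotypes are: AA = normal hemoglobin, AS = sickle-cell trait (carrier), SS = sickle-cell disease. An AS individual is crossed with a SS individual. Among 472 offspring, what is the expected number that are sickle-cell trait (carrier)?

Punnett square for AS × SS:
Offspring genotypes: 2 AS, 2 SS
Phenotype counts: 2 sickle-cell trait (carrier), 2 sickle-cell disease
sickle-cell trait (carrier): 2 out of 4 → fraction 1/2
Expected count = 1/2 × 472 = 236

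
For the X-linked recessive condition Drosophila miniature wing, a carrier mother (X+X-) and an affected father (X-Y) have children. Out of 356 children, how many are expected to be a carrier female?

Cross: X+X- × X-Y
Offspring: 1 X+X-, 1 X+Y, 1 X-X-, 1 X-Y
Probability of a carrier female: 1/4
Expected count = 1/4 × 356 = 89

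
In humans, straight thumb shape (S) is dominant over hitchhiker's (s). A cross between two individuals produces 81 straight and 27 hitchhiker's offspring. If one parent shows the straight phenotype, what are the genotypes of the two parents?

Observed offspring: 81 straight, 27 hitchhiker's
The observed ratio simplifies to 3:1. Hitchhiker's (ss) offspring appear, so each parent must contribute one s allele. The parent stated to show straight carries S, so it is Ss. The other parent is then either Ss or ss: Ss × ss would give a 1:1 split, whereas Ss × Ss gives 3:1 — matching the data. So both parents are heterozygous (Ss × Ss).
Parent genotypes: Ss × Ss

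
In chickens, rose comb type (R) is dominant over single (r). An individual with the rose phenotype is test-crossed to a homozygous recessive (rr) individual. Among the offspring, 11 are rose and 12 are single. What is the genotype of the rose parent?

Test cross: ? × rr
Offspring: 11 rose, 12 single — approximately 1:1.
A 1:1 ratio in a test cross indicates the unknown parent is heterozygous (Rr).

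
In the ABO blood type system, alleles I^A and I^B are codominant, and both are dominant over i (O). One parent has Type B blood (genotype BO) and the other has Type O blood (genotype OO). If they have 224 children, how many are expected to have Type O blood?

Cross: BO × OO
Possible offspring genotypes: 2 BO, 2 OO
Blood type counts: 2 Type B, 2 Type O
Probability of Type O: 2/4 = 1/2
Expected count = 1/2 × 224 = 112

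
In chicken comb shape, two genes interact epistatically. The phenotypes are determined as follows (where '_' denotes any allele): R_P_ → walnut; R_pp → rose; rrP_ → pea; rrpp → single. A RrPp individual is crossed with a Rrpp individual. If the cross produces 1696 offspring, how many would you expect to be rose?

Cross: RrPp × Rrpp — consider each gene separately:
R gene: Rr × Rr → 1 RR, 2 Rr, 1 rr → 3 R_ : 1 rr (out of 4)
P gene: Pp × pp → 2 Pp, 2 pp → 2 P_ : 2 pp (out of 4)
Genotype classes (out of 4 × 4 = 16): R_P_ = 3×2 = 6; R_pp = 3×2 = 6; rrP_ = 1×2 = 2; rrpp = 1×2 = 2
Apply the phenotype rules: R_P_ (6) → walnut; R_pp (6) → rose; rrP_ (2) → pea; rrpp (2) → single
Phenotype counts (out of 16): 6 walnut, 6 rose, 2 pea, 2 single
rose: 6 out of 16 → fraction 3/8
Expected count = 3/8 × 1696 = 636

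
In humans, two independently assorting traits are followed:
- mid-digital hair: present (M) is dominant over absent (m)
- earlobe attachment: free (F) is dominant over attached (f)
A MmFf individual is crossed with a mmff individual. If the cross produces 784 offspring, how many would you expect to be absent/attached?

Dihybrid cross MmFf × mmff — consider each gene separately:
mid-digital hair: Mm × mm → 2 Mm, 2 mm → 2 M_ : 2 mm (out of 4)
earlobe attachment: Ff × ff → 2 Ff, 2 ff → 2 F_ : 2 ff (out of 4)
Combine (counts out of 4 × 4 = 16): present/free (M_F_) = 2×2 = 4; present/attached (M_ff) = 2×2 = 4; absent/free (mmF_) = 2×2 = 4; absent/attached (mmff) = 2×2 = 4
Phenotype counts (out of 16): 4 present/free, 4 present/attached, 4 absent/free, 4 absent/attached
absent/attached: 4 out of 16 → fraction 1/4
Expected count = 1/4 × 784 = 196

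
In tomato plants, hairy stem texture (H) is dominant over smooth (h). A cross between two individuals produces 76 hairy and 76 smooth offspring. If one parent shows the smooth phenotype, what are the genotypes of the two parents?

Observed offspring: 76 hairy, 76 smooth
The observed ratio simplifies to 1:1. One parent shows smooth, so its genotype must be hh. A 1:1 offspring split requires the other parent to be heterozygous (Hh).
Parent genotypes: hh × Hh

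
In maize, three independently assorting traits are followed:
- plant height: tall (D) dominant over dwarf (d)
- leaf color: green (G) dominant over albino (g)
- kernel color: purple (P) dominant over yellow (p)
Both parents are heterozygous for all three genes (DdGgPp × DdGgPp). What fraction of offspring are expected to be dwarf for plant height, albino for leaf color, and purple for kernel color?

Trihybrid cross: DdGgPp × DdGgPp
Each trait segregates independently with a 3:1 phenotypic ratio, so each gene contributes 3/4 (dominant) or 1/4 (recessive).
Target: dwarf (plant height), albino (leaf color), purple (kernel color)
Probability = product of independent per-trait probabilities
= 1/4 × 1/4 × 3/4 = 3/64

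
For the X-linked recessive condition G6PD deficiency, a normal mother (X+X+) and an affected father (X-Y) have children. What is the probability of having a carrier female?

Cross: X+X+ × X-Y
Offspring: 2 X+X-, 2 X+Y
Probability of a carrier female: 2/4 = 1/2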